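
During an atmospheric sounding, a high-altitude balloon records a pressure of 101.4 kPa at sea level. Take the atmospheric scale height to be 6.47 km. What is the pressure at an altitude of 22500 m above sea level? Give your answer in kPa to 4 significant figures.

Barometric formula: P = P₀ exp(−z/H).
z/H = 22500/6470.0 = 3.4776; exp(−3.4776) = 0.030881.
P = 101.4 × 0.030881 = 3.1313 kPa.

P ≈ 3.131 kPa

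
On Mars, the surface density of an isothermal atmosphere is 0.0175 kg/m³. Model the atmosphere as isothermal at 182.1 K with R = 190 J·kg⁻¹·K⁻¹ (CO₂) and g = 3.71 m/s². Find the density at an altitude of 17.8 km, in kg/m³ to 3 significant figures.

ρ ≈ 0.00259 kg/m³

Scale height: H = RT/g = 190 × 182.1 / 3.71 = 9325.9 m.
In an isothermal atmosphere, density decays like pressure: ρ = ρ₀ exp(−z/H).
z/H = 17800/9325.9 = 1.9087; exp(−1.9087) = 0.14827.
ρ = 0.0175 × 0.14827 = 0.0025947 kg/m³.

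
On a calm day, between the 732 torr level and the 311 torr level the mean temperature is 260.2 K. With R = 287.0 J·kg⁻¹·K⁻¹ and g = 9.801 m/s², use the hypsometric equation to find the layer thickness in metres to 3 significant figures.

Δz ≈ 6520 m

Hypsometric equation: Δz = (R T̄/g) ln(P₁/P₂).
R T̄/g = 287.0 × 260.2 / 9.801 = 7619.4 m.
ln(732/311) = ln(2.3537) = 0.85599.
Δz = 7619.4 × 0.85599 = 6522.1 m.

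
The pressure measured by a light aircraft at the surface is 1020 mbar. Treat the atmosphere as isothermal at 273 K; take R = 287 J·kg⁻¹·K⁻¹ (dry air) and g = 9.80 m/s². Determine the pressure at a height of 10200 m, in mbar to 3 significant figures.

P ≈ 285 mbar

Scale height: H = RT/g = 287 × 273 / 9.80 = 7995.0 m.
Barometric formula: P = P₀ exp(−z/H).
z/H = 10200/7995.0 = 1.2758; exp(−1.2758) = 0.27921.
P = 1020 × 0.27921 = 284.79 mbar.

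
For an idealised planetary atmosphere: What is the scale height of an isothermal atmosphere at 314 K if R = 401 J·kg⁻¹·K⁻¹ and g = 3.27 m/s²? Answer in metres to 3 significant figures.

H ≈ 38500 m

The scale height of an isothermal atmosphere is H = RT/g.
H = 401 × 314 / 3.27 = 125910/3.27 = 38505 m.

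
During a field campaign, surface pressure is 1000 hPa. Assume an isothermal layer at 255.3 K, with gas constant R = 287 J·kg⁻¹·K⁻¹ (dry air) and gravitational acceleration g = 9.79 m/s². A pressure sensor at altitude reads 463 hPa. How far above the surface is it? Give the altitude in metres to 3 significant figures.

z ≈ 5760 m

Scale height: H = RT/g = 287 × 255.3 / 9.79 = 7484.3 m.
Invert the barometric formula: z = H ln(P₀/P).
P₀/P = 1000/463 = 2.1598; ln(2.1598) = 0.77002.
z = 7484.3 × 0.77002 = 5763.1 m.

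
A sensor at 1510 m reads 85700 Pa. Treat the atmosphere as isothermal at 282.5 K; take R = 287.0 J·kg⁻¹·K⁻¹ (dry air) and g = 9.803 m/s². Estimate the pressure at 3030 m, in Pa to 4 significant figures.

Scale height: H = RT/g = 287.0 × 282.5 / 9.803 = 8270.7 m.
Between two levels, P₂ = P₁ exp(−Δz/H) with Δz = z₂ − z₁.
Δz = 3030.0 − 1510.0 = 1520.0 m; Δz/H = 1520.0/8270.7 = 0.18378.
P₂ = 85700 × exp(−0.18378) = 85700 × 0.83212 = 71313 Pa.

P ≈ 71310 Pa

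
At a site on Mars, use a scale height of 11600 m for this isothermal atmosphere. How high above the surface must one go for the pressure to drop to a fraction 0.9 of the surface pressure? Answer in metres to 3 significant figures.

Set P/P₀ = exp(−z/H) = 0.9, so z = −H ln(0.9).
−ln(0.9) = 0.10536; z = 11600 × 0.10536 = 1222.2 m.

z ≈ 1220 m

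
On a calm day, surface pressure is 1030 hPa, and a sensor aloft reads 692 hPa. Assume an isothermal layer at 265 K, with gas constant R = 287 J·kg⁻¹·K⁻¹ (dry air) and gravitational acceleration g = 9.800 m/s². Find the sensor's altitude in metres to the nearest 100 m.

Scale height: H = RT/g = 287 × 265 / 9.800 = 7760.7 m.
Invert the barometric formula: z = H ln(P₀/P).
P₀/P = 1030/692 = 1.4884; ln(1.4884) = 0.39770.
z = 7760.7 × 0.39770 = 3086.4 m.

z ≈ 3100 m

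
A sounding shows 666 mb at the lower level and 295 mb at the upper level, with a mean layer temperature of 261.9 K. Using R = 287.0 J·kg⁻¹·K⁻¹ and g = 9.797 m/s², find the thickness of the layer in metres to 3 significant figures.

Δz ≈ 6250 m

Hypsometric equation: Δz = (R T̄/g) ln(P₁/P₂).
R T̄/g = 287.0 × 261.9 / 9.797 = 7672.3 m.
ln(666/295) = ln(2.2576) = 0.81430.
Δz = 7672.3 × 0.81430 = 6247.6 m.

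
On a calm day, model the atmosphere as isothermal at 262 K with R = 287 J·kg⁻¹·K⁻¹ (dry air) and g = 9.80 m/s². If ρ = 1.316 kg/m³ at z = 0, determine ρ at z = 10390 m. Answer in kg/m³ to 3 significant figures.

ρ ≈ 0.340 kg/m³

Scale height: H = RT/g = 287 × 262 / 9.80 = 7672.9 m.
In an isothermal atmosphere, density decays like pressure: ρ = ρ₀ exp(−z/H).
z/H = 10390/7672.9 = 1.3541; exp(−1.3541) = 0.25818.
ρ = 1.316 × 0.25818 = 0.33976 kg/m³.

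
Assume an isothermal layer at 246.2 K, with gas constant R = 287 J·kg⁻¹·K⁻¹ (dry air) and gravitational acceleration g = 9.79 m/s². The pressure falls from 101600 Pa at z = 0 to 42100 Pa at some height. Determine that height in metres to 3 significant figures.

z ≈ 6360 m

Scale height: H = RT/g = 287 × 246.2 / 9.79 = 7217.5 m.
Invert the barometric formula: z = H ln(P₀/P).
P₀/P = 101600/42100 = 2.4133; ln(2.4133) = 0.88100.
z = 7217.5 × 0.88100 = 6358.6 m.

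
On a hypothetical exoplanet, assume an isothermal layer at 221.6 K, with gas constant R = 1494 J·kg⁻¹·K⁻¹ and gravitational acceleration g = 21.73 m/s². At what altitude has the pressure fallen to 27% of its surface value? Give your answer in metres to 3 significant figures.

z ≈ 19900 m

Scale height: H = RT/g = 1494 × 221.6 / 21.73 = 15236 m.
Set P/P₀ = exp(−z/H) = 0.27, so z = −H ln(0.27).
−ln(0.27) = 1.3093; z = 15236 × 1.3093 = 19948 m.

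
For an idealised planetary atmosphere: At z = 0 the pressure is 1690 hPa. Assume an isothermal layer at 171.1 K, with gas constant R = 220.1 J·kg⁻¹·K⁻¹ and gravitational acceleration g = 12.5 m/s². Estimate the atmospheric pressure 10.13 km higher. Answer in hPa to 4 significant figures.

P ≈ 58.56 hPa

Scale height: H = RT/g = 220.1 × 171.1 / 12.5 = 3012.7 m.
Barometric formula: P = P₀ exp(−z/H).
z/H = 10130/3012.7 = 3.3624; exp(−3.3624) = 0.034652.
P = 1690 × 0.034652 = 58.562 hPa.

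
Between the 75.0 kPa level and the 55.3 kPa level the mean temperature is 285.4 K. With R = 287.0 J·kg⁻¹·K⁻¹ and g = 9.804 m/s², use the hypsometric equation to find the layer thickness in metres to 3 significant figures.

Δz ≈ 2550 m

Hypsometric equation: Δz = (R T̄/g) ln(P₁/P₂).
R T̄/g = 287.0 × 285.4 / 9.804 = 8354.7 m.
ln(75.0/55.3) = ln(1.3562) = 0.30469.
Δz = 8354.7 × 0.30469 = 2545.6 m.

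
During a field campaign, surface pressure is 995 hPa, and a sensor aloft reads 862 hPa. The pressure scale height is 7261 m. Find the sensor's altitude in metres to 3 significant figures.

z ≈ 1040 m

Invert the barometric formula: z = H ln(P₀/P).
P₀/P = 995/862 = 1.1543; ln(1.1543) = 0.14349.
z = 7261.0 × 0.14349 = 1041.9 m.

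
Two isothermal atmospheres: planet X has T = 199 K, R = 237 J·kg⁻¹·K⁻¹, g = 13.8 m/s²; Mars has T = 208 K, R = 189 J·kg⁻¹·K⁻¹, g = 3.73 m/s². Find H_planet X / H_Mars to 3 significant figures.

H_planet X/H_Mars ≈ 0.324

H = RT/g for each body.
H_planet X = 237 × 199 / 13.8 = 3417.6 m.
H_Mars = 189 × 208 / 3.73 = 10539 m.
H_planet X/H_Mars = 3417.6/10539 = 0.32428.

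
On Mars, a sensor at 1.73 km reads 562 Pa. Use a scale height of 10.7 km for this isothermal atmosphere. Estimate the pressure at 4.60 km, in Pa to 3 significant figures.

P ≈ 430 Pa

Between two levels, P₂ = P₁ exp(−Δz/H) with Δz = z₂ − z₁.
Δz = 4600.0 − 1730.0 = 2870.0 m; Δz/H = 2870.0/10700 = 0.26822.
P₂ = 562 × exp(−0.26822) = 562 × 0.76474 = 429.78 Pa.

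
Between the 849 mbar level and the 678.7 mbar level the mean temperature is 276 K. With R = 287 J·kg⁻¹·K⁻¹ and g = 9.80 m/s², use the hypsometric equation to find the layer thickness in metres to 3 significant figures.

Hypsometric equation: Δz = (R T̄/g) ln(P₁/P₂).
R T̄/g = 287 × 276 / 9.80 = 8082.9 m.
ln(849/678.7) = ln(1.2509) = 0.22386.
Δz = 8082.9 × 0.22386 = 1809.4 m.

Δz ≈ 1810 m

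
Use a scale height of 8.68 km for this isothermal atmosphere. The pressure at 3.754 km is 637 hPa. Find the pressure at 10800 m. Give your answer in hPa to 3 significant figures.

P ≈ 283 hPa

Between two levels, P₂ = P₁ exp(−Δz/H) with Δz = z₂ − z₁.
Δz = 10800 − 3754.0 = 7046.0 m; Δz/H = 7046.0/8680.0 = 0.81175.
P₂ = 637 × exp(−0.81175) = 637 × 0.44408 = 282.88 hPa.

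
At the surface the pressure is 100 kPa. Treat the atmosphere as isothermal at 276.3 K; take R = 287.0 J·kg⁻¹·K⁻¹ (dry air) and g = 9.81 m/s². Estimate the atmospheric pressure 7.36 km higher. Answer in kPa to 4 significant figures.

Scale height: H = RT/g = 287.0 × 276.3 / 9.81 = 8083.4 m.
Barometric formula: P = P₀ exp(−z/H).
z/H = 7360.0/8083.4 = 0.91051; exp(−0.91051) = 0.40232.
P = 100 × 0.40232 = 40.232 kPa.

P ≈ 40.23 kPa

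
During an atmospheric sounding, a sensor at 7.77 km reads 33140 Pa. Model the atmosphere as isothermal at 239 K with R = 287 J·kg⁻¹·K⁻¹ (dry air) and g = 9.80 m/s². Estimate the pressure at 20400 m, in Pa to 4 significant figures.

Scale height: H = RT/g = 287 × 239 / 9.80 = 6999.3 m.
Between two levels, P₂ = P₁ exp(−Δz/H) with Δz = z₂ − z₁.
Δz = 20400 − 7770.0 = 12630 m; Δz/H = 12630/6999.3 = 1.8045.
P₂ = 33140 × exp(−1.8045) = 33140 × 0.16456 = 5453.5 Pa.

P ≈ 5454 Pa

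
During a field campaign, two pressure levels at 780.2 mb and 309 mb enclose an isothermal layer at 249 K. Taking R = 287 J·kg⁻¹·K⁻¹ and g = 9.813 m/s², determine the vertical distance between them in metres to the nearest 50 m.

Hypsometric equation: Δz = (R T̄/g) ln(P₁/P₂).
R T̄/g = 287 × 249 / 9.813 = 7282.5 m.
ln(780.2/309) = ln(2.5249) = 0.92620.
Δz = 7282.5 × 0.92620 = 6745.1 m.

Δz ≈ 6750 m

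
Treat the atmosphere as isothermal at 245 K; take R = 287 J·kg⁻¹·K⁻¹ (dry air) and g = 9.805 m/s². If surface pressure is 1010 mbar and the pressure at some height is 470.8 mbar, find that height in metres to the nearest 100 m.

Scale height: H = RT/g = 287 × 245 / 9.805 = 7171.3 m.
Invert the barometric formula: z = H ln(P₀/P).
P₀/P = 1010/470.8 = 2.1453; ln(2.1453) = 0.76328.
z = 7171.3 × 0.76328 = 5473.7 m.

z ≈ 5500 m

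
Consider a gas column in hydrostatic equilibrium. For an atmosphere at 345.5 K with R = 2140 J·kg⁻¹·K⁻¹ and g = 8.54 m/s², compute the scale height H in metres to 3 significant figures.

The scale height of an isothermal atmosphere is H = RT/g.
H = 2140 × 345.5 / 8.54 = 739370/8.54 = 86577 m.

H ≈ 86600 m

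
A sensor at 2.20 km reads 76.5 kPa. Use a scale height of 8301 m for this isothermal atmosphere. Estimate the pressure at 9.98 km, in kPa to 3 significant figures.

Between two levels, P₂ = P₁ exp(−Δz/H) with Δz = z₂ − z₁.
Δz = 9980.0 − 2200.0 = 7780.0 m; Δz/H = 7780.0/8301.0 = 0.93724.
P₂ = 76.5 × exp(−0.93724) = 76.5 × 0.39171 = 29.966 kPa.

P ≈ 30.0 kPa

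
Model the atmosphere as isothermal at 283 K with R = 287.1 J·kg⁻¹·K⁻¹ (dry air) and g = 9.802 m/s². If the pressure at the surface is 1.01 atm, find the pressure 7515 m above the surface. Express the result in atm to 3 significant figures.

Scale height: H = RT/g = 287.1 × 283 / 9.802 = 8289.1 m.
Barometric formula: P = P₀ exp(−z/H).
z/H = 7515.0/8289.1 = 0.90661; exp(−0.90661) = 0.40389.
P = 1.01 × 0.40389 = 0.40793 atm.

P ≈ 0.408 atm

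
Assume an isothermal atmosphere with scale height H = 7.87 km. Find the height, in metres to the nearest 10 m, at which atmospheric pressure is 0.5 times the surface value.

z ≈ 5460 m

Set P/P₀ = exp(−z/H) = 0.5, so z = −H ln(0.5).
−ln(0.5) = 0.69315; z = 7870.0 × 0.69315 = 5455.1 m.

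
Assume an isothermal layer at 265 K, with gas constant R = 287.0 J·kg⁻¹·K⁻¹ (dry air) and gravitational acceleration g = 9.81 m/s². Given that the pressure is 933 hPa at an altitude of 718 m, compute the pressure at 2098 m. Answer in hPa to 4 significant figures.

P ≈ 780.9 hPa

Scale height: H = RT/g = 287.0 × 265 / 9.81 = 7752.8 m.
Between two levels, P₂ = P₁ exp(−Δz/H) with Δz = z₂ − z₁.
Δz = 2098.0 − 718.00 = 1380.0 m; Δz/H = 1380.0/7752.8 = 0.17800.
P₂ = 933 × exp(−0.17800) = 933 × 0.83694 = 780.87 hPa.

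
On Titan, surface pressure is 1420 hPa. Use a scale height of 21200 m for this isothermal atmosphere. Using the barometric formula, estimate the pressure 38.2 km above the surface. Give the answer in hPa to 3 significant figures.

P ≈ 234 hPa

Barometric formula: P = P₀ exp(−z/H).
z/H = 38200/21200 = 1.8019; exp(−1.8019) = 0.16499.
P = 1420 × 0.16499 = 234.29 hPa.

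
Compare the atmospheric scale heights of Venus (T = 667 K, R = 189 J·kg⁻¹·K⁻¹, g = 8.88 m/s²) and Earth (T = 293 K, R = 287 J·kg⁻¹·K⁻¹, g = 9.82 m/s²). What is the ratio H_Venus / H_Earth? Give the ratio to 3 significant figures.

H_Venus/H_Earth ≈ 1.66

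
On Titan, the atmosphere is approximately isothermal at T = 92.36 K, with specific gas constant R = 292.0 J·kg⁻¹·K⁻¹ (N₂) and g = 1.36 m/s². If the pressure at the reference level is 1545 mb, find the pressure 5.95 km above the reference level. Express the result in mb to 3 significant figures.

P ≈ 1140 mb

Scale height: H = RT/g = 292.0 × 92.36 / 1.36 = 19830 m.
Barometric formula: P = P₀ exp(−z/H).
z/H = 5950.0/19830 = 0.30005; exp(−0.30005) = 0.74078.
P = 1545 × 0.74078 = 1144.5 mb.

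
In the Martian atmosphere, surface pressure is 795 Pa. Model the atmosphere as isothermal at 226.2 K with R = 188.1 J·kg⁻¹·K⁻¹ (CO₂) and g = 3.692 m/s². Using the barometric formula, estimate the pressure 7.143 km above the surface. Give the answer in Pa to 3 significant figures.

P ≈ 428 Pa

Scale height: H = RT/g = 188.1 × 226.2 / 3.692 = 11524 m.
Barometric formula: P = P₀ exp(−z/H).
z/H = 7143.0/11524 = 0.61984; exp(−0.61984) = 0.53803.
P = 795 × 0.53803 = 427.73 Pa.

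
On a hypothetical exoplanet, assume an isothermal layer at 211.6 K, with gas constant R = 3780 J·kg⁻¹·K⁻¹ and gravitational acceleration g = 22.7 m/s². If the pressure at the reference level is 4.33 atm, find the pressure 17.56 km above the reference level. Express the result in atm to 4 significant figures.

P ≈ 2.631 atm

Scale height: H = RT/g = 3780 × 211.6 / 22.7 = 35236 m.
Barometric formula: P = P₀ exp(−z/H).
z/H = 17560/35236 = 0.49835; exp(−0.49835) = 0.60753.
P = 4.33 × 0.60753 = 2.6306 atm.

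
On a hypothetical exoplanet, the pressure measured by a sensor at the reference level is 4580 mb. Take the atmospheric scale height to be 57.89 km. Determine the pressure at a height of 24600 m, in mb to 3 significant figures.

P ≈ 2990 mb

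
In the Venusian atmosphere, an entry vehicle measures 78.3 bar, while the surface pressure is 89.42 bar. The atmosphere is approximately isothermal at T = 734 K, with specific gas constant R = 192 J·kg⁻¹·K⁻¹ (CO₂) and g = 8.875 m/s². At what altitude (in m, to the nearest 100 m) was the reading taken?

Scale height: H = RT/g = 192 × 734 / 8.875 = 15879 m.
Invert the barometric formula: z = H ln(P₀/P).
P₀/P = 89.42/78.3 = 1.1420; ln(1.1420) = 0.13278.
z = 15879 × 0.13278 = 2108.4 m.

z ≈ 2100 m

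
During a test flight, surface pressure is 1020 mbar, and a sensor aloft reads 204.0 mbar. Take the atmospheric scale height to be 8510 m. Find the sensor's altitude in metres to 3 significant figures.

z ≈ 13700 m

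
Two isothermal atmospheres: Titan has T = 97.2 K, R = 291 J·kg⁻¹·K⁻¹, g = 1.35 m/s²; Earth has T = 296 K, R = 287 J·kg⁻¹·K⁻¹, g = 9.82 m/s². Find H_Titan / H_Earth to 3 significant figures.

H_Titan/H_Earth ≈ 2.42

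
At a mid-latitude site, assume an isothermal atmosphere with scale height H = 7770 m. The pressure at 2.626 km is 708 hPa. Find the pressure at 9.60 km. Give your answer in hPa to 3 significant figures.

P ≈ 289 hPa

Between two levels, P₂ = P₁ exp(−Δz/H) with Δz = z₂ − z₁.
Δz = 9600.0 − 2626.0 = 6974.0 m; Δz/H = 6974.0/7770.0 = 0.89755.
P₂ = 708 × exp(−0.89755) = 708 × 0.40757 = 288.56 hPa.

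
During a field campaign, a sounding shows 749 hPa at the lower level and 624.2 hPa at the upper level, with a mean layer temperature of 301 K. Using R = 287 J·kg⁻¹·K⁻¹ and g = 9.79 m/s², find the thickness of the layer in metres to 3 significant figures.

Δz ≈ 1610 m

Hypsometric equation: Δz = (R T̄/g) ln(P₁/P₂).
R T̄/g = 287 × 301 / 9.79 = 8824.0 m.
ln(749/624.2) = ln(1.1999) = 0.18224.
Δz = 8824.0 × 0.18224 = 1608.1 m.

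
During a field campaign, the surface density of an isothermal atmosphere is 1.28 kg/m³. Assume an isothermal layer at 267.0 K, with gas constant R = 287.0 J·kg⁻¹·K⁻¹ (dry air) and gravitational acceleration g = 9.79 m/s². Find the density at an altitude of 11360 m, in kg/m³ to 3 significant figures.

Scale height: H = RT/g = 287.0 × 267.0 / 9.79 = 7827.3 m.
In an isothermal atmosphere, density decays like pressure: ρ = ρ₀ exp(−z/H).
z/H = 11360/7827.3 = 1.4513; exp(−1.4513) = 0.23427.
ρ = 1.28 × 0.23427 = 0.29987 kg/m³.

ρ ≈ 0.300 kg/m³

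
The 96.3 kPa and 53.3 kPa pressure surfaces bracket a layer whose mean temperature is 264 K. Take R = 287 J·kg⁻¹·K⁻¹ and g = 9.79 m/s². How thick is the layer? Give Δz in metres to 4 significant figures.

Hypsometric equation: Δz = (R T̄/g) ln(P₁/P₂).
R T̄/g = 287 × 264 / 9.79 = 7739.3 m.
ln(96.3/53.3) = ln(1.8068) = 0.59156.
Δz = 7739.3 × 0.59156 = 4578.3 m.

Δz ≈ 4578 m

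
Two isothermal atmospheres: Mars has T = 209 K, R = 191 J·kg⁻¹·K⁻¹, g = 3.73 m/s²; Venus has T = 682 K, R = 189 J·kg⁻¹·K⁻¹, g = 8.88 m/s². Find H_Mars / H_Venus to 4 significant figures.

H = RT/g for each body.
H_Mars = 191 × 209 / 3.73 = 10702 m.
H_Venus = 189 × 682 / 8.88 = 14516 m.
H_Mars/H_Venus = 10702/14516 = 0.73726.

H_Mars/H_Venus ≈ 0.7373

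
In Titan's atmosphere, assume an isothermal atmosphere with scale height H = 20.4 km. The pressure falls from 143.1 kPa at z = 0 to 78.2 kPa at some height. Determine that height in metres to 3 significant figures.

Invert the barometric formula: z = H ln(P₀/P).
P₀/P = 143.1/78.2 = 1.8299; ln(1.8299) = 0.60426.
z = 20400 × 0.60426 = 12327 m.

z ≈ 12300 m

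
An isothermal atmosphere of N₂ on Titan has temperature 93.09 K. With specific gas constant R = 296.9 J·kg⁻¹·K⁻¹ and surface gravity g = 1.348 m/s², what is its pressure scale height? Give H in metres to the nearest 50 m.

H ≈ 20500 m

The scale height of an isothermal atmosphere is H = RT/g.
H = 296.9 × 93.09 / 1.348 = 27638/1.348 = 20503 m.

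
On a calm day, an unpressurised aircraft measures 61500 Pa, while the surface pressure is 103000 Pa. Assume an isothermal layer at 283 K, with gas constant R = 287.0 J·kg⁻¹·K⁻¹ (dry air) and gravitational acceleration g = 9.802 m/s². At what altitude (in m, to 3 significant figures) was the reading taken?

Scale height: H = RT/g = 287.0 × 283 / 9.802 = 8286.2 m.
Invert the barometric formula: z = H ln(P₀/P).
P₀/P = 103000/61500 = 1.6748; ln(1.6748) = 0.51569.
z = 8286.2 × 0.51569 = 4273.1 m.

z ≈ 4270 m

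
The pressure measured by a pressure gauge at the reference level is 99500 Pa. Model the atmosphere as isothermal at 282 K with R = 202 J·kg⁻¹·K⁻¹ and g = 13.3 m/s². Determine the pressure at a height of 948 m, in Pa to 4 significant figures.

Scale height: H = RT/g = 202 × 282 / 13.3 = 4283.0 m.
Barometric formula: P = P₀ exp(−z/H).
z/H = 948.00/4283.0 = 0.22134; exp(−0.22134) = 0.80144.
P = 99500 × 0.80144 = 79743 Pa.

P ≈ 79740 Pa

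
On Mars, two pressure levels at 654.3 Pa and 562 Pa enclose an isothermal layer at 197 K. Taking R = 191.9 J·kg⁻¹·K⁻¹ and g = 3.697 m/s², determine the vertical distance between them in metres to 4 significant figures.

Hypsometric equation: Δz = (R T̄/g) ln(P₁/P₂).
R T̄/g = 191.9 × 197 / 3.697 = 10226 m.
ln(654.3/562) = ln(1.1642) = 0.15203.
Δz = 10226 × 0.15203 = 1554.7 m.

Δz ≈ 1555 m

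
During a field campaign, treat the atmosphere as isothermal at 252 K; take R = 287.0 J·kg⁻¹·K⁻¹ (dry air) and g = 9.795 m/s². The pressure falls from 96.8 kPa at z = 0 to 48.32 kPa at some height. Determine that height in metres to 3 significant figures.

z ≈ 5130 m

Scale height: H = RT/g = 287.0 × 252 / 9.795 = 7383.8 m.
Invert the barometric formula: z = H ln(P₀/P).
P₀/P = 96.8/48.32 = 2.0033; ln(2.0033) = 0.69480.
z = 7383.8 × 0.69480 = 5130.3 m.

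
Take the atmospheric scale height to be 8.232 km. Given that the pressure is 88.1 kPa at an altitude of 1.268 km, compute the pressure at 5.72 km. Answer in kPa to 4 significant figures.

Between two levels, P₂ = P₁ exp(−Δz/H) with Δz = z₂ − z₁.
Δz = 5720.0 − 1268.0 = 4452.0 m; Δz/H = 4452.0/8232.0 = 0.54082.
P₂ = 88.1 × exp(−0.54082) = 88.1 × 0.58227 = 51.298 kPa.

P ≈ 51.30 kPa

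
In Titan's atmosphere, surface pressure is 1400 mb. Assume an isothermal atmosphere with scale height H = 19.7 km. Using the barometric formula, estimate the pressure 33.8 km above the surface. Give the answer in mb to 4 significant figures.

P ≈ 251.8 mb

Barometric formula: P = P₀ exp(−z/H).
z/H = 33800/19700 = 1.7157; exp(−1.7157) = 0.17984.
P = 1400 × 0.17984 = 251.78 mb.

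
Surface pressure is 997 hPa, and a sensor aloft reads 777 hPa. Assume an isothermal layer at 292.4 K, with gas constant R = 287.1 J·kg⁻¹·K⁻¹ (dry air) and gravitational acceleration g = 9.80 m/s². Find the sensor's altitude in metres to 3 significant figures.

z ≈ 2140 m

Scale height: H = RT/g = 287.1 × 292.4 / 9.80 = 8566.1 m.
Invert the barometric formula: z = H ln(P₀/P).
P₀/P = 997/777 = 1.2831; ln(1.2831) = 0.24928.
z = 8566.1 × 0.24928 = 2135.4 m.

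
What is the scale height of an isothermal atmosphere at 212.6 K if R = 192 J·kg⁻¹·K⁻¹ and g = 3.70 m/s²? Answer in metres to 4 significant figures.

The scale height of an isothermal atmosphere is H = RT/g.
H = 192 × 212.6 / 3.70 = 40819/3.70 = 11032 m.

H ≈ 11030 m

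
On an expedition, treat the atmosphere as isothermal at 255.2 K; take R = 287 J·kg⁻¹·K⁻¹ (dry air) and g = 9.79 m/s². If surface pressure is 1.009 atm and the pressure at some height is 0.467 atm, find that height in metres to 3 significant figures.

z ≈ 5760 m

Scale height: H = RT/g = 287 × 255.2 / 9.79 = 7481.3 m.
Invert the barometric formula: z = H ln(P₀/P).
P₀/P = 1.009/0.467 = 2.1606; ln(2.1606) = 0.77039.
z = 7481.3 × 0.77039 = 5763.5 m.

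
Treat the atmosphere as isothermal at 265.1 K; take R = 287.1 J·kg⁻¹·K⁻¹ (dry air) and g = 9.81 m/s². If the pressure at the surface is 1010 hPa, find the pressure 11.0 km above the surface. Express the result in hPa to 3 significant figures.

P ≈ 245 hPa

Scale height: H = RT/g = 287.1 × 265.1 / 9.81 = 7758.4 m.
Barometric formula: P = P₀ exp(−z/H).
z/H = 11000/7758.4 = 1.4178; exp(−1.4178) = 0.24225.
P = 1010 × 0.24225 = 244.67 hPa.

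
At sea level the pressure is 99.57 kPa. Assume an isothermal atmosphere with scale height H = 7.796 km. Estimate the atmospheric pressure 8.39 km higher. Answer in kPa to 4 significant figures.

Barometric formula: P = P₀ exp(−z/H).
z/H = 8390.0/7796.0 = 1.0762; exp(−1.0762) = 0.34089.
P = 99.57 × 0.34089 = 33.942 kPa.

P ≈ 33.94 kPa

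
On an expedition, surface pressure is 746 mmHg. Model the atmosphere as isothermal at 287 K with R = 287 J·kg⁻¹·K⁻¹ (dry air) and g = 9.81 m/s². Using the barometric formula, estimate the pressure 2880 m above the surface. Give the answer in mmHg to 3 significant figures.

Scale height: H = RT/g = 287 × 287 / 9.81 = 8396.4 m.
Barometric formula: P = P₀ exp(−z/H).
z/H = 2880.0/8396.4 = 0.34300; exp(−0.34300) = 0.70964.
P = 746 × 0.70964 = 529.39 mmHg.

P ≈ 529 mmHg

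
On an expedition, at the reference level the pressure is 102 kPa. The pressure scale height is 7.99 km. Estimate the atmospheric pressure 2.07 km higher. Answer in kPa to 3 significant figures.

P ≈ 78.7 kPa

Barometric formula: P = P₀ exp(−z/H).
z/H = 2070.0/7990.0 = 0.25907; exp(−0.25907) = 0.77177.
P = 102 × 0.77177 = 78.721 kPa.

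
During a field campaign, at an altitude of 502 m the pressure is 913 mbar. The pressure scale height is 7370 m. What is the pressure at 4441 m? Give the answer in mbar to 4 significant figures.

P ≈ 535.0 mbar

Between two levels, P₂ = P₁ exp(−Δz/H) with Δz = z₂ − z₁.
Δz = 4441.0 − 502.00 = 3939.0 m; Δz/H = 3939.0/7370.0 = 0.53446.
P₂ = 913 × exp(−0.53446) = 913 × 0.58599 = 535.01 mbar.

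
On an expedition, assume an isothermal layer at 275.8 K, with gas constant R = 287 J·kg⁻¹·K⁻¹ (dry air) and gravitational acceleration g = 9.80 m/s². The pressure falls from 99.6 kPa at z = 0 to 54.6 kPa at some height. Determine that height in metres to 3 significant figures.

z ≈ 4860 m

Scale height: H = RT/g = 287 × 275.8 / 9.80 = 8077.0 m.
Invert the barometric formula: z = H ln(P₀/P).
P₀/P = 99.6/54.6 = 1.8242; ln(1.8242) = 0.60114.
z = 8077.0 × 0.60114 = 4855.4 m.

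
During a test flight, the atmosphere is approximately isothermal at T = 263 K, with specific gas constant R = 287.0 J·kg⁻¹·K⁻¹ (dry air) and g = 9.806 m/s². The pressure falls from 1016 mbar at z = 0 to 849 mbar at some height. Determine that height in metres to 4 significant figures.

z ≈ 1382 m

Scale height: H = RT/g = 287.0 × 263 / 9.806 = 7697.4 m.
Invert the barometric formula: z = H ln(P₀/P).
P₀/P = 1016/849 = 1.1967; ln(1.1967) = 0.17957.
z = 7697.4 × 0.17957 = 1382.2 m.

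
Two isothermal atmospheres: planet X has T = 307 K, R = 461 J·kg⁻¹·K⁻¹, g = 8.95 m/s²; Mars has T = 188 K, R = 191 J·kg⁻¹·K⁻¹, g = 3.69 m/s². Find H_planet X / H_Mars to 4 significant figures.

H = RT/g for each body.
H_planet X = 461 × 307 / 8.95 = 15813 m.
H_Mars = 191 × 188 / 3.69 = 9731.2 m.
H_planet X/H_Mars = 15813/9731.2 = 1.6250.

H_planet X/H_Mars ≈ 1.625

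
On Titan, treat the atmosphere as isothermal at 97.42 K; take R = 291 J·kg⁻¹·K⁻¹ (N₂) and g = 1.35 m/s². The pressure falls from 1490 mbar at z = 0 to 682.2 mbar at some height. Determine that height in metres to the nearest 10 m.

Scale height: H = RT/g = 291 × 97.42 / 1.35 = 20999 m.
Invert the barometric formula: z = H ln(P₀/P).
P₀/P = 1490/682.2 = 2.1841; ln(2.1841) = 0.78120.
z = 20999 × 0.78120 = 16404 m.

z ≈ 16400 m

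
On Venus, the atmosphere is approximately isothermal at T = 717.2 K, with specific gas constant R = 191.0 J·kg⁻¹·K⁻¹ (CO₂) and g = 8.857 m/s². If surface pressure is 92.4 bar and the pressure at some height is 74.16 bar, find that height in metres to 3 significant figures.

z ≈ 3400 m

Scale height: H = RT/g = 191.0 × 717.2 / 8.857 = 15466 m.
Invert the barometric formula: z = H ln(P₀/P).
P₀/P = 92.4/74.16 = 1.2460; ln(1.2460) = 0.21994.
z = 15466 × 0.21994 = 3401.6 m.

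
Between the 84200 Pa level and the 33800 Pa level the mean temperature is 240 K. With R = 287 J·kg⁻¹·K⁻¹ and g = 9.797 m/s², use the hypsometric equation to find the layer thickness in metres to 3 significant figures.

Δz ≈ 6420 m

Hypsometric equation: Δz = (R T̄/g) ln(P₁/P₂).
R T̄/g = 287 × 240 / 9.797 = 7030.7 m.
ln(84200/33800) = ln(2.4911) = 0.91272.
Δz = 7030.7 × 0.91272 = 6417.1 m.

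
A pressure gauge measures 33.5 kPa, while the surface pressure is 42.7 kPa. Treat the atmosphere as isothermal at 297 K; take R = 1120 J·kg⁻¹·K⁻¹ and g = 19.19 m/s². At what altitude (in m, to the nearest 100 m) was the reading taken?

z ≈ 4200 m

Scale height: H = RT/g = 1120 × 297 / 19.19 = 17334 m.
Invert the barometric formula: z = H ln(P₀/P).
P₀/P = 42.7/33.5 = 1.2746; ln(1.2746) = 0.24263.
z = 17334 × 0.24263 = 4205.7 m.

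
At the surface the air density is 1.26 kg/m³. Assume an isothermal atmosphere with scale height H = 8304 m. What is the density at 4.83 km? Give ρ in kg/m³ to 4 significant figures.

In an isothermal atmosphere, density decays like pressure: ρ = ρ₀ exp(−z/H).
z/H = 4830.0/8304.0 = 0.58165; exp(−0.58165) = 0.55898.
ρ = 1.26 × 0.55898 = 0.70431 kg/m³.

ρ ≈ 0.7043 kg/m³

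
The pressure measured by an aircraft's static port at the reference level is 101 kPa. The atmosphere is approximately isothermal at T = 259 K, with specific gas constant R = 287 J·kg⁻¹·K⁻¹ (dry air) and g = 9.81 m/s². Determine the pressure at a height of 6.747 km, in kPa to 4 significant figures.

Scale height: H = RT/g = 287 × 259 / 9.81 = 7577.3 m.
Barometric formula: P = P₀ exp(−z/H).
z/H = 6747.0/7577.3 = 0.89042; exp(−0.89042) = 0.41048.
P = 101 × 0.41048 = 41.458 kPa.

P ≈ 41.46 kPa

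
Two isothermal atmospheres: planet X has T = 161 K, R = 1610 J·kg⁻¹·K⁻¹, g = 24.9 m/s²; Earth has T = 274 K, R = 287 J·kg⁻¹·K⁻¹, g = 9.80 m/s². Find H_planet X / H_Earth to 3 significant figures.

H = RT/g for each body.
H_planet X = 1610 × 161 / 24.9 = 10410 m.
H_Earth = 287 × 274 / 9.80 = 8024.3 m.
H_planet X/H_Earth = 10410/8024.3 = 1.2973.

H_planet X/H_Earth ≈ 1.30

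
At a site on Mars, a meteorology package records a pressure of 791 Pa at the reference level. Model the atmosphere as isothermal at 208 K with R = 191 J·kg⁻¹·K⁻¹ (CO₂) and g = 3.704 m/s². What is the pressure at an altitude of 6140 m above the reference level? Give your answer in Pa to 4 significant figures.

Scale height: H = RT/g = 191 × 208 / 3.704 = 10726 m.
Barometric formula: P = P₀ exp(−z/H).
z/H = 6140.0/10726 = 0.57244; exp(−0.57244) = 0.56415.
P = 791 × 0.56415 = 446.24 Pa.

P ≈ 446.2 Pa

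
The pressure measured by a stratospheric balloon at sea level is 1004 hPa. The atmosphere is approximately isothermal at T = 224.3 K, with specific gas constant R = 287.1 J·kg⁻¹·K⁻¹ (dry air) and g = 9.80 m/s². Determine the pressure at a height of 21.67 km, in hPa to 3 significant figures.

Scale height: H = RT/g = 287.1 × 224.3 / 9.80 = 6571.1 m.
Barometric formula: P = P₀ exp(−z/H).
z/H = 21670/6571.1 = 3.2978; exp(−3.2978) = 0.036964.
P = 1004 × 0.036964 = 37.112 hPa.

P ≈ 37.1 hPa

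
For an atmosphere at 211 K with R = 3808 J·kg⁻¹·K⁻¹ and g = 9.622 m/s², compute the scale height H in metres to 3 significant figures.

H ≈ 83500 m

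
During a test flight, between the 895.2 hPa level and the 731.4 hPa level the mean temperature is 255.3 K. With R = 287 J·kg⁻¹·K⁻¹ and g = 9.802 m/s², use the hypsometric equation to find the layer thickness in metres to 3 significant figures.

Δz ≈ 1510 m

Hypsometric equation: Δz = (R T̄/g) ln(P₁/P₂).
R T̄/g = 287 × 255.3 / 9.802 = 7475.1 m.
ln(895.2/731.4) = ln(1.2240) = 0.20212.
Δz = 7475.1 × 0.20212 = 1510.9 m.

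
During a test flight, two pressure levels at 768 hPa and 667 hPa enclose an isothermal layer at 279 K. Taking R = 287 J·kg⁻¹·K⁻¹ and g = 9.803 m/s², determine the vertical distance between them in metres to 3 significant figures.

Hypsometric equation: Δz = (R T̄/g) ln(P₁/P₂).
R T̄/g = 287 × 279 / 9.803 = 8168.2 m.
ln(768/667) = ln(1.1514) = 0.14098.
Δz = 8168.2 × 0.14098 = 1151.6 m.

Δz ≈ 1150 m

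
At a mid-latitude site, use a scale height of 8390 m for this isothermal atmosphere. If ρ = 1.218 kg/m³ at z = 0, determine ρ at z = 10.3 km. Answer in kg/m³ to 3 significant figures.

In an isothermal atmosphere, density decays like pressure: ρ = ρ₀ exp(−z/H).
z/H = 10300/8390.0 = 1.2277; exp(−1.2277) = 0.29297.
ρ = 1.218 × 0.29297 = 0.35684 kg/m³.

ρ ≈ 0.357 kg/m³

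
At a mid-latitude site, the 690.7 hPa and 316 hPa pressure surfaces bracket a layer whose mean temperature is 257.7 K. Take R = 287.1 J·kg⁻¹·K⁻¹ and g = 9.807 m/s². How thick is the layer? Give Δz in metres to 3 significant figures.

Δz ≈ 5900 m

Hypsometric equation: Δz = (R T̄/g) ln(P₁/P₂).
R T̄/g = 287.1 × 257.7 / 9.807 = 7544.2 m.
ln(690.7/316) = ln(2.1858) = 0.78198.
Δz = 7544.2 × 0.78198 = 5899.4 m.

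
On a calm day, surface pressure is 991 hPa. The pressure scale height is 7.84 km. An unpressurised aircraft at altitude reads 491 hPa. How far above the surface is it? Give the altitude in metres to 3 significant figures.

z ≈ 5510 m

Invert the barometric formula: z = H ln(P₀/P).
P₀/P = 991/491 = 2.0183; ln(2.0183) = 0.70226.
z = 7840.0 × 0.70226 = 5505.7 m.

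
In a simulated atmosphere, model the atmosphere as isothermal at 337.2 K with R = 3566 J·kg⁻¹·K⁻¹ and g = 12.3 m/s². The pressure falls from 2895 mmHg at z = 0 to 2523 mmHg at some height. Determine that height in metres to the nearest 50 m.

Scale height: H = RT/g = 3566 × 337.2 / 12.3 = 97761 m.
Invert the barometric formula: z = H ln(P₀/P).
P₀/P = 2895/2523 = 1.1474; ln(1.1474) = 0.13750.
z = 97761 × 0.13750 = 13442 m.

z ≈ 13450 m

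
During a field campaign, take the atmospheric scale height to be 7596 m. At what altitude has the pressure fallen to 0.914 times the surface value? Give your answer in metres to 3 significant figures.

z ≈ 683 m

Set P/P₀ = exp(−z/H) = 0.914, so z = −H ln(0.914).
−ln(0.914) = 0.089925; z = 7596.0 × 0.089925 = 683.07 m.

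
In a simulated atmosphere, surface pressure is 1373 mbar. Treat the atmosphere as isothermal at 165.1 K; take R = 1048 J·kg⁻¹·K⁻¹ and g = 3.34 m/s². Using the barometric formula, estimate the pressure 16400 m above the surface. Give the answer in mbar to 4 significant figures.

P ≈ 1000 mbar

Scale height: H = RT/g = 1048 × 165.1 / 3.34 = 51804 m.
Barometric formula: P = P₀ exp(−z/H).
z/H = 16400/51804 = 0.31658; exp(−0.31658) = 0.72864.
P = 1373 × 0.72864 = 1000.4 mbar.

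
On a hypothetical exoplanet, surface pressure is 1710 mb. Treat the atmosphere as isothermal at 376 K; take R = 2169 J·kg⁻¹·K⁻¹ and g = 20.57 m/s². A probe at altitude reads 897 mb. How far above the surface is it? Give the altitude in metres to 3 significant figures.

Scale height: H = RT/g = 2169 × 376 / 20.57 = 39647 m.
Invert the barometric formula: z = H ln(P₀/P).
P₀/P = 1710/897 = 1.9064; ln(1.9064) = 0.64522.
z = 39647 × 0.64522 = 25581 m.

z ≈ 25600 m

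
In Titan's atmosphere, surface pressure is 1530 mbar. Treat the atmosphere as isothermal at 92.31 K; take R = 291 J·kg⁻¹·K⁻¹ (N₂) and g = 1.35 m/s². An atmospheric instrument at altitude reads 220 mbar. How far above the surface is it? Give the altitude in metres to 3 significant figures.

z ≈ 38600 m

Scale height: H = RT/g = 291 × 92.31 / 1.35 = 19898 m.
Invert the barometric formula: z = H ln(P₀/P).
P₀/P = 1530/220 = 6.9545; ln(6.9545) = 1.9394.
z = 19898 × 1.9394 = 38590 m.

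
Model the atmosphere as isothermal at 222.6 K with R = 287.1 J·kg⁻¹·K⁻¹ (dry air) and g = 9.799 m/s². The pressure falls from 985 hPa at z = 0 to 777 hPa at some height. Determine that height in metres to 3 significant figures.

z ≈ 1550 m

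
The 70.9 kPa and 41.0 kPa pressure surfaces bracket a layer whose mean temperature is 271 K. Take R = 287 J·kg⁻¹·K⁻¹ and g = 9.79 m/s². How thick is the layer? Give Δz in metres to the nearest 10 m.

Δz ≈ 4350 m

Hypsometric equation: Δz = (R T̄/g) ln(P₁/P₂).
R T̄/g = 287 × 271 / 9.79 = 7944.5 m.
ln(70.9/41.0) = ln(1.7293) = 0.54772.
Δz = 7944.5 × 0.54772 = 4351.4 m.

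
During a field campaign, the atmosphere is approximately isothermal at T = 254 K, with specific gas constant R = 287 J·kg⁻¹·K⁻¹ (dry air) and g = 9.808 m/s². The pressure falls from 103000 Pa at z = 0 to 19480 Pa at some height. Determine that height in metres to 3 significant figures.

z ≈ 12400 m

Scale height: H = RT/g = 287 × 254 / 9.808 = 7432.5 m.
Invert the barometric formula: z = H ln(P₀/P).
P₀/P = 103000/19480 = 5.2875; ln(5.2875) = 1.6653.
z = 7432.5 × 1.6653 = 12377 m.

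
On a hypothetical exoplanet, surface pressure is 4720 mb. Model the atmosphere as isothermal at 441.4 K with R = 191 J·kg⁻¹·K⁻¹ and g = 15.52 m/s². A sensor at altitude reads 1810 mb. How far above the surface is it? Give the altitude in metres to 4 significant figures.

Scale height: H = RT/g = 191 × 441.4 / 15.52 = 5432.2 m.
Invert the barometric formula: z = H ln(P₀/P).
P₀/P = 4720/1810 = 2.6077; ln(2.6077) = 0.95847.
z = 5432.2 × 0.95847 = 5206.6 m.

z ≈ 5207 m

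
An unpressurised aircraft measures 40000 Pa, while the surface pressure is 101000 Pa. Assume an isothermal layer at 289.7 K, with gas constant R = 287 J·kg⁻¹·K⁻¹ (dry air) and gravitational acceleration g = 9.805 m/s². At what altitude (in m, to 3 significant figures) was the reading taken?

Scale height: H = RT/g = 287 × 289.7 / 9.805 = 8479.7 m.
Invert the barometric formula: z = H ln(P₀/P).
P₀/P = 101000/40000 = 2.5250; ln(2.5250) = 0.92624.
z = 8479.7 × 0.92624 = 7854.2 m.

z ≈ 7850 m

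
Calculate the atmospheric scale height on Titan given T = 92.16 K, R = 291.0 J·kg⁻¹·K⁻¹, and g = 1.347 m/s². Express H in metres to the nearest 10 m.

H ≈ 19910 m

The scale height of an isothermal atmosphere is H = RT/g.
H = 291.0 × 92.16 / 1.347 = 26819/1.347 = 19910 m.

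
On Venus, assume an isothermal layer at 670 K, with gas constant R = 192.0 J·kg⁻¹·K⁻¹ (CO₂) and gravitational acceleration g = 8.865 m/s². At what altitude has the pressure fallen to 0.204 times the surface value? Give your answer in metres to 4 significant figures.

Scale height: H = RT/g = 192.0 × 670 / 8.865 = 14511 m.
Set P/P₀ = exp(−z/H) = 0.204, so z = −H ln(0.204).
−ln(0.204) = 1.5896; z = 14511 × 1.5896 = 23067 m.

z ≈ 23070 m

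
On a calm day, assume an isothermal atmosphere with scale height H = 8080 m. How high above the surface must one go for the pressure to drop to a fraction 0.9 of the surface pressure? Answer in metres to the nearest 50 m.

Set P/P₀ = exp(−z/H) = 0.9, so z = −H ln(0.9).
−ln(0.9) = 0.10536; z = 8080.0 × 0.10536 = 851.31 m.

z ≈ 850 m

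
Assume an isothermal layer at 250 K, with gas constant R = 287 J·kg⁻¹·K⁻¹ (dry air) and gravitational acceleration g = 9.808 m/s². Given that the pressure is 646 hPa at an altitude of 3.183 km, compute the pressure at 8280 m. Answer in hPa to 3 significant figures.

P ≈ 322 hPa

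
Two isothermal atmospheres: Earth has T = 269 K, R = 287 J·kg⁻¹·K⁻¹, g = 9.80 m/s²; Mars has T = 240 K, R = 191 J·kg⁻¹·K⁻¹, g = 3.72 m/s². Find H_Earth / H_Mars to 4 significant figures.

H = RT/g for each body.
H_Earth = 287 × 269 / 9.80 = 7877.9 m.
H_Mars = 191 × 240 / 3.72 = 12323 m.
H_Earth/H_Mars = 7877.9/12323 = 0.63928.

H_Earth/H_Mars ≈ 0.6393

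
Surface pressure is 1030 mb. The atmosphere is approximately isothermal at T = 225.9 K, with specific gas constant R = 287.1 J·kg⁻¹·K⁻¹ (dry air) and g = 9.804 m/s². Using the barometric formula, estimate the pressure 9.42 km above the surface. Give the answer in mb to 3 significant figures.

P ≈ 248 mb

Scale height: H = RT/g = 287.1 × 225.9 / 9.804 = 6615.2 m.
Barometric formula: P = P₀ exp(−z/H).
z/H = 9420.0/6615.2 = 1.4240; exp(−1.4240) = 0.24075.
P = 1030 × 0.24075 = 247.97 mb.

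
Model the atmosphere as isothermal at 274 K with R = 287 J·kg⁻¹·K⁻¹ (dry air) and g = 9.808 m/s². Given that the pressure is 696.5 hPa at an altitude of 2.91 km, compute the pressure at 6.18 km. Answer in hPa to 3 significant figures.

P ≈ 463 hPa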